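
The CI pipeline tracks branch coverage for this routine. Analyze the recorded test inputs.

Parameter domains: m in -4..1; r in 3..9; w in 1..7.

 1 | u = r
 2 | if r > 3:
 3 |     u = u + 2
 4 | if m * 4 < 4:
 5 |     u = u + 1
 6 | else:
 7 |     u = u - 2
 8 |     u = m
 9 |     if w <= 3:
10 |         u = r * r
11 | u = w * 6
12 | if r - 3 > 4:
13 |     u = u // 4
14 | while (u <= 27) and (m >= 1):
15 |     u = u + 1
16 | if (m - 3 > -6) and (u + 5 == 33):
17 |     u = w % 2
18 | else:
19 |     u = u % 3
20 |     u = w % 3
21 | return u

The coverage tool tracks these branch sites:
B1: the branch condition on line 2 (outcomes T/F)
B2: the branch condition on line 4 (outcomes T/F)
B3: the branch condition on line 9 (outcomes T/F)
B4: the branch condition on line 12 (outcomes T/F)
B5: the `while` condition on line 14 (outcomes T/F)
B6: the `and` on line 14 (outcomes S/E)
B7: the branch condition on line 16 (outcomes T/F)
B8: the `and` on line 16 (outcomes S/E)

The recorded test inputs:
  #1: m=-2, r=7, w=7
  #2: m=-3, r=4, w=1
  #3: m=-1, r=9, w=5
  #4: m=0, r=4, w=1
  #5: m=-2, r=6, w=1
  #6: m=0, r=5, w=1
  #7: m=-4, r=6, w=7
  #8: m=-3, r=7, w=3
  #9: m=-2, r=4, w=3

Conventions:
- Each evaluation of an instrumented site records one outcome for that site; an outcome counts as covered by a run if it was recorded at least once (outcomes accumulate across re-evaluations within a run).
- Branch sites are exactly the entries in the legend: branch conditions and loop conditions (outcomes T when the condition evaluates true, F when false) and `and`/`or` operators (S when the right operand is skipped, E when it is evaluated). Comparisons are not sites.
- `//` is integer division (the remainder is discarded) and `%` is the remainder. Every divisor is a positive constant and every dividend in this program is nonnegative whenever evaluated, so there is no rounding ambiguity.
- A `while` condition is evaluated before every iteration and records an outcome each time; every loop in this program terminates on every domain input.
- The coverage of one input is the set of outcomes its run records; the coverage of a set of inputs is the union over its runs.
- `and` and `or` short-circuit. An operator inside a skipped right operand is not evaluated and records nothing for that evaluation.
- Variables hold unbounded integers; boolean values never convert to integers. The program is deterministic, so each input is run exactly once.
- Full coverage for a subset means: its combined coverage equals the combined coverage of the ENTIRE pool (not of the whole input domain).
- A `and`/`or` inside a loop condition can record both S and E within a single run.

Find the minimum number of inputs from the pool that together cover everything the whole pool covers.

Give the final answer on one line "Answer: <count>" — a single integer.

input #1, m=-2, r=7, w=7: events B1->T, B2->T, B4->F, B6->S, B5->F, B8->E, B7->F; outcomes B1=T, B2=T, B4=F, B5=F, B6=S, B7=F, B8=E
input #2, m=-3, r=4, w=1: events B1->T, B2->T, B4->F, B6->E, B5->F, B8->S, B7->F; outcomes B1=T, B2=T, B4=F, B5=F, B6=E, B7=F, B8=S
input #3, m=-1, r=9, w=5: events B1->T, B2->T, B4->T, B6->E, B5->F, B8->E, B7->F; outcomes B1=T, B2=T, B4=T, B5=F, B6=E, B7=F, B8=E
input #4, m=0, r=4, w=1: events B1->T, B2->T, B4->F, B6->E, B5->F, B8->E, B7->F; outcomes B1=T, B2=T, B4=F, B5=F, B6=E, B7=F, B8=E
input #5, m=-2, r=6, w=1: events B1->T, B2->T, B4->F, B6->E, B5->F, B8->E, B7->F; outcomes B1=T, B2=T, B4=F, B5=F, B6=E, B7=F, B8=E
input #6, m=0, r=5, w=1: events B1->T, B2->T, B4->F, B6->E, B5->F, B8->E, B7->F; outcomes B1=T, B2=T, B4=F, B5=F, B6=E, B7=F, B8=E
input #7, m=-4, r=6, w=7: events B1->T, B2->T, B4->F, B6->S, B5->F, B8->S, B7->F; outcomes B1=T, B2=T, B4=F, B5=F, B6=S, B7=F, B8=S
input #8, m=-3, r=7, w=3: events B1->T, B2->T, B4->F, B6->E, B5->F, B8->S, B7->F; outcomes B1=T, B2=T, B4=F, B5=F, B6=E, B7=F, B8=S
input #9, m=-2, r=4, w=3: events B1->T, B2->T, B4->F, B6->E, B5->F, B8->E, B7->F; outcomes B1=T, B2=T, B4=F, B5=F, B6=E, B7=F, B8=E
pool-wide coverage (10 outcomes): B1=T, B2=T, B4=T, B4=F, B5=F, B6=S, B6=E, B7=F, B8=S, B8=E
checked all size-1 subsets: none covers 10 outcomes (max 7/10)
at size 2, {3, 7} reaches all 10 outcomes; every lexicographically earlier size-2 subset fails

Answer: 2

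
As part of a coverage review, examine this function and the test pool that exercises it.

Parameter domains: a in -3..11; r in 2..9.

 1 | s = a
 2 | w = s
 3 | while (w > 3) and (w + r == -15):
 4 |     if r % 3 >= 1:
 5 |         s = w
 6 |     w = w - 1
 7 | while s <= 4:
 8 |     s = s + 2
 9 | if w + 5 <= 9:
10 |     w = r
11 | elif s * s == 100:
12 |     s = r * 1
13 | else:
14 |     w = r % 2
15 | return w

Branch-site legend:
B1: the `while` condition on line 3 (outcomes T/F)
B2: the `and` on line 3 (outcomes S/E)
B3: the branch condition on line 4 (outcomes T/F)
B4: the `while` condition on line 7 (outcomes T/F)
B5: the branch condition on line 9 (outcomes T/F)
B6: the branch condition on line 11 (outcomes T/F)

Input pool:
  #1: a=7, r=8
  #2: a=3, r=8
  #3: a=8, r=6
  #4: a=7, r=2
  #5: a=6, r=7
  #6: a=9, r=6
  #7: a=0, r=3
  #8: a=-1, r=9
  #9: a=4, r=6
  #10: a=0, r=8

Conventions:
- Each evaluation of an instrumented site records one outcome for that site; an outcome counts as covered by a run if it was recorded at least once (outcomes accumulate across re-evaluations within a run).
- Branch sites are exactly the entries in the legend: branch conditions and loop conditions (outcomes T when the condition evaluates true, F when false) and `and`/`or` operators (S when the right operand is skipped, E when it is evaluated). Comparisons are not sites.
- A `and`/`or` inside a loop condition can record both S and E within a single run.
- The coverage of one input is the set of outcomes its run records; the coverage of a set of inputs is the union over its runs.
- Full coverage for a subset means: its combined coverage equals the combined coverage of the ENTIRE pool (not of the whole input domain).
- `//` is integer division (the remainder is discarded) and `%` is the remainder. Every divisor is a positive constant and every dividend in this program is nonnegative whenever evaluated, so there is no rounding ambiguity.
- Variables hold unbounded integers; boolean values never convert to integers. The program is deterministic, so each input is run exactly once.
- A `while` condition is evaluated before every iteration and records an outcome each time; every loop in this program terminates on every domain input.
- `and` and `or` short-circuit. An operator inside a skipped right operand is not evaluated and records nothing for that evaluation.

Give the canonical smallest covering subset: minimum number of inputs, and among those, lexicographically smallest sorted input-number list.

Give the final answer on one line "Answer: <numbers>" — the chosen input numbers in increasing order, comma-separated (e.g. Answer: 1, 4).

input #1, a=7, r=8: events B2->E, B1->F, B4->F, B5->F, B6->F; outcomes B1=F, B2=E, B4=F, B5=F, B6=F
input #2, a=3, r=8: events B2->S, B1->F, B4->T, B4->F, B5->T; outcomes B1=F, B2=S, B4=T, B4=F, B5=T
input #3, a=8, r=6: events B2->E, B1->F, B4->F, B5->F, B6->F; outcomes B1=F, B2=E, B4=F, B5=F, B6=F
input #4, a=7, r=2: events B2->E, B1->F, B4->F, B5->F, B6->F; outcomes B1=F, B2=E, B4=F, B5=F, B6=F
input #5, a=6, r=7: events B2->E, B1->F, B4->F, B5->F, B6->F; outcomes B1=F, B2=E, B4=F, B5=F, B6=F
input #6, a=9, r=6: events B2->E, B1->F, B4->F, B5->F, B6->F; outcomes B1=F, B2=E, B4=F, B5=F, B6=F
input #7, a=0, r=3: events B2->S, B1->F, B4->T, B4->T, B4->T, B4->F, B5->T; outcomes B1=F, B2=S, B4=T, B4=F, B5=T
input #8, a=-1, r=9: events B2->S, B1->F, B4->T, B4->T, B4->T, B4->F, B5->T; outcomes B1=F, B2=S, B4=T, B4=F, B5=T
input #9, a=4, r=6: events B2->E, B1->F, B4->T, B4->F, B5->T; outcomes B1=F, B2=E, B4=T, B4=F, B5=T
input #10, a=0, r=8: events B2->S, B1->F, B4->T, B4->T, B4->T, B4->F, B5->T; outcomes B1=F, B2=S, B4=T, B4=F, B5=T
pool-wide coverage (8 outcomes): B1=F, B2=S, B2=E, B4=T, B4=F, B5=T, B5=F, B6=F
no size-1 subset reaches all 8 outcomes (best union: 5/8)
the canonical winner is {1, 2}: size 2, full 8-outcome coverage, earliest index list among size-2 covers

Answer: 1, 2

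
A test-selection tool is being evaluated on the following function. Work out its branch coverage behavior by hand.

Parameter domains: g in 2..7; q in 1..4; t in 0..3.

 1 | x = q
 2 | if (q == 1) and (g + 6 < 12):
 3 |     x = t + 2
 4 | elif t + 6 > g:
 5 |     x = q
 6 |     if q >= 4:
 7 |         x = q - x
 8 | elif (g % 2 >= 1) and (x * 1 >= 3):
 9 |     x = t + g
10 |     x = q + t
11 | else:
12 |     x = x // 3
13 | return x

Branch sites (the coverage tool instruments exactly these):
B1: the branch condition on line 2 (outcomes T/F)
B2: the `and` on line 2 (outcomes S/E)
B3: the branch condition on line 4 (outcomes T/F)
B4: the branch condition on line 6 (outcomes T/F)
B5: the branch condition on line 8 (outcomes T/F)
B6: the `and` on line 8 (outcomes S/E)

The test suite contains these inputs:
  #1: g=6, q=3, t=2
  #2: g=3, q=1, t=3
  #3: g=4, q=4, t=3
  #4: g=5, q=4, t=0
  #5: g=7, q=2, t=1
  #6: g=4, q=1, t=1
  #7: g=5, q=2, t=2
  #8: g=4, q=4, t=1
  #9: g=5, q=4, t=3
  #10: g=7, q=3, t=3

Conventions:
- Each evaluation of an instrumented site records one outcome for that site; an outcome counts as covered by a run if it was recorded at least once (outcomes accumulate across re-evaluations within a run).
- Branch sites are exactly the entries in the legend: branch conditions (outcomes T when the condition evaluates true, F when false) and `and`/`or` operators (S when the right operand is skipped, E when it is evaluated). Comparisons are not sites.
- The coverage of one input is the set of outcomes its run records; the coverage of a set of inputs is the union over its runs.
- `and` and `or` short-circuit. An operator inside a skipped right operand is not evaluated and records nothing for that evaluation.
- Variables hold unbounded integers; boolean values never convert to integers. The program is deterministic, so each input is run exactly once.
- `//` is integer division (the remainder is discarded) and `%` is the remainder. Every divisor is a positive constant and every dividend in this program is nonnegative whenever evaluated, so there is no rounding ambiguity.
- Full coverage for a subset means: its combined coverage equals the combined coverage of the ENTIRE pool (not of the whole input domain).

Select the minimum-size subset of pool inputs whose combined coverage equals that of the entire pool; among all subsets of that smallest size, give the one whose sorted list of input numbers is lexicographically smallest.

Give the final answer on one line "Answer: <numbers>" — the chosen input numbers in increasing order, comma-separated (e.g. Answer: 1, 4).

test 1 (g=6, q=3, t=2) hits B1=F, B2=S, B3=T, B4=F
test 2 (g=3, q=1, t=3) hits B1=T, B2=E
test 3 (g=4, q=4, t=3) hits B1=F, B2=S, B3=T, B4=T
test 4 (g=5, q=4, t=0) hits B1=F, B2=S, B3=T, B4=T
test 5 (g=7, q=2, t=1) hits B1=F, B2=S, B3=F, B5=F, B6=E
test 6 (g=4, q=1, t=1) hits B1=T, B2=E
test 7 (g=5, q=2, t=2) hits B1=F, B2=S, B3=T, B4=F
test 8 (g=4, q=4, t=1) hits B1=F, B2=S, B3=T, B4=T
test 9 (g=5, q=4, t=3) hits B1=F, B2=S, B3=T, B4=T
test 10 (g=7, q=3, t=3) hits B1=F, B2=S, B3=T, B4=F
the full pool covers 10 outcomes: B1=T, B1=F, B2=S, B2=E, B3=T, B3=F, B4=T, B4=F, B5=F, B6=E
checked all size-1 subsets: none covers 10 outcomes (max 5/10)
checked all size-2 subsets: none covers 10 outcomes (max 7/10)
checked all size-3 subsets: none covers 10 outcomes (max 9/10)
size 4: inputs {1, 2, 3, 5} cover all 10 outcomes, and no lexicographically smaller subset of this size does

Answer: 1, 2, 3, 5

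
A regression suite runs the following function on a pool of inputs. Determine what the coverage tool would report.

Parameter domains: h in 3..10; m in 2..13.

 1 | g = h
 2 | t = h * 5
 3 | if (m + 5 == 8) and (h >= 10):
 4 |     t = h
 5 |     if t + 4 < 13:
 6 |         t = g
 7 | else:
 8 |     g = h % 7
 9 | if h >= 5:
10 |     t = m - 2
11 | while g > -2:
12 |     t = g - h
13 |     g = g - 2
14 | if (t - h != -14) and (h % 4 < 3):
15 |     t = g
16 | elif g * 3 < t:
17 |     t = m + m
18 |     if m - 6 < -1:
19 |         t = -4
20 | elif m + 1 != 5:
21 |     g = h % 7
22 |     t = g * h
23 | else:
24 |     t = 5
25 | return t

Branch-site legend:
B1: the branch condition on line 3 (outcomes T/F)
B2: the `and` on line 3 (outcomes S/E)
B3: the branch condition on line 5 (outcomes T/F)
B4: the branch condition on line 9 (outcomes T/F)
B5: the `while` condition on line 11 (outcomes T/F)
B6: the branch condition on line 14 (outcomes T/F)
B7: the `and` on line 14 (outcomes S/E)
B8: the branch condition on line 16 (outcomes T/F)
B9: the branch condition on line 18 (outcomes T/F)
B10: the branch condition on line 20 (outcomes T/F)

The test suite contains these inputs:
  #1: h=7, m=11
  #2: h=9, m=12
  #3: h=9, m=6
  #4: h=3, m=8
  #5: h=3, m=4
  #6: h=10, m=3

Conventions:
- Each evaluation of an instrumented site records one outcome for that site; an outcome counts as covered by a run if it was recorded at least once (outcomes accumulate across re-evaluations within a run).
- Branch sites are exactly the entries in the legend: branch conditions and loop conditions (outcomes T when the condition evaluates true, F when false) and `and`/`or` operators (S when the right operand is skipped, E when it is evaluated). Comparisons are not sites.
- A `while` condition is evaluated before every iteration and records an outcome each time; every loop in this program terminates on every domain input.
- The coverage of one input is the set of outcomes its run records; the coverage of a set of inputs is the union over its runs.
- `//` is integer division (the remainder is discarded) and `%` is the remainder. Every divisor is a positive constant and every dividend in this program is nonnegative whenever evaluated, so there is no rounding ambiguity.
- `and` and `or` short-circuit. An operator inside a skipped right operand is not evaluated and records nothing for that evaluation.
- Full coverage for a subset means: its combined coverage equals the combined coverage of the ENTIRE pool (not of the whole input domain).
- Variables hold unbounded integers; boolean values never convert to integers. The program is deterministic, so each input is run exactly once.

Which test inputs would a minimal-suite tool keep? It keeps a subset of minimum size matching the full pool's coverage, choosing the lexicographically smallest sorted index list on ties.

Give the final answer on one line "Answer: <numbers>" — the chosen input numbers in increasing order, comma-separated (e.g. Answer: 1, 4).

#1 (h=7, m=11) -> B2->S, B1->F, B4->T, B5->T, B5->F, B7->S, B6->F, B8->F, B10->T; covered: B1=F, B2=S, B4=T, B5=T, B5=F, B6=F, B7=S, B8=F, B10=T
#2 (h=9, m=12) -> B2->S, B1->F, B4->T, B5->T, B5->T, B5->F, B7->E, B6->T; covered: B1=F, B2=S, B4=T, B5=T, B5=F, B6=T, B7=E
#3 (h=9, m=6) -> B2->S, B1->F, B4->T, B5->T, B5->T, B5->F, B7->E, B6->T; covered: B1=F, B2=S, B4=T, B5=T, B5=F, B6=T, B7=E
#4 (h=3, m=8) -> B2->S, B1->F, B4->F, B5->T, B5->T, B5->T, B5->F, B7->E, B6->F, B8->T, B9->F; covered: B1=F, B2=S, B4=F, B5=T, B5=F, B6=F, B7=E, B8=T, B9=F
#5 (h=3, m=4) -> B2->S, B1->F, B4->F, B5->T, B5->T, B5->T, B5->F, B7->E, B6->F, B8->T, B9->T; covered: B1=F, B2=S, B4=F, B5=T, B5=F, B6=F, B7=E, B8=T, B9=T
#6 (h=10, m=3) -> B2->E, B1->T, B3->F, B4->T, B5->T, B5->T, B5->T, B5->T, B5->T, B5->T, B5->F, B7->E, B6->T; covered: B1=T, B2=E, B3=F, B4=T, B5=T, B5=F, B6=T, B7=E
union over all inputs: B1=T, B1=F, B2=S, B2=E, B3=F, B4=T, B4=F, B5=T, B5=F, B6=T, B6=F, B7=S, B7=E, B8=T, B8=F, B9=T, B9=F, B10=T (18 outcomes)
no size-1 subset reaches all 18 outcomes (best union: 9/18)
no size-2 subset reaches all 18 outcomes (best union: 14/18)
no size-3 subset reaches all 18 outcomes (best union: 17/18)
inputs {1, 4, 5, 6} (size 4) cover everything; no size-4 subset with a lexicographically smaller index list covers all 18

Answer: 1, 4, 5, 6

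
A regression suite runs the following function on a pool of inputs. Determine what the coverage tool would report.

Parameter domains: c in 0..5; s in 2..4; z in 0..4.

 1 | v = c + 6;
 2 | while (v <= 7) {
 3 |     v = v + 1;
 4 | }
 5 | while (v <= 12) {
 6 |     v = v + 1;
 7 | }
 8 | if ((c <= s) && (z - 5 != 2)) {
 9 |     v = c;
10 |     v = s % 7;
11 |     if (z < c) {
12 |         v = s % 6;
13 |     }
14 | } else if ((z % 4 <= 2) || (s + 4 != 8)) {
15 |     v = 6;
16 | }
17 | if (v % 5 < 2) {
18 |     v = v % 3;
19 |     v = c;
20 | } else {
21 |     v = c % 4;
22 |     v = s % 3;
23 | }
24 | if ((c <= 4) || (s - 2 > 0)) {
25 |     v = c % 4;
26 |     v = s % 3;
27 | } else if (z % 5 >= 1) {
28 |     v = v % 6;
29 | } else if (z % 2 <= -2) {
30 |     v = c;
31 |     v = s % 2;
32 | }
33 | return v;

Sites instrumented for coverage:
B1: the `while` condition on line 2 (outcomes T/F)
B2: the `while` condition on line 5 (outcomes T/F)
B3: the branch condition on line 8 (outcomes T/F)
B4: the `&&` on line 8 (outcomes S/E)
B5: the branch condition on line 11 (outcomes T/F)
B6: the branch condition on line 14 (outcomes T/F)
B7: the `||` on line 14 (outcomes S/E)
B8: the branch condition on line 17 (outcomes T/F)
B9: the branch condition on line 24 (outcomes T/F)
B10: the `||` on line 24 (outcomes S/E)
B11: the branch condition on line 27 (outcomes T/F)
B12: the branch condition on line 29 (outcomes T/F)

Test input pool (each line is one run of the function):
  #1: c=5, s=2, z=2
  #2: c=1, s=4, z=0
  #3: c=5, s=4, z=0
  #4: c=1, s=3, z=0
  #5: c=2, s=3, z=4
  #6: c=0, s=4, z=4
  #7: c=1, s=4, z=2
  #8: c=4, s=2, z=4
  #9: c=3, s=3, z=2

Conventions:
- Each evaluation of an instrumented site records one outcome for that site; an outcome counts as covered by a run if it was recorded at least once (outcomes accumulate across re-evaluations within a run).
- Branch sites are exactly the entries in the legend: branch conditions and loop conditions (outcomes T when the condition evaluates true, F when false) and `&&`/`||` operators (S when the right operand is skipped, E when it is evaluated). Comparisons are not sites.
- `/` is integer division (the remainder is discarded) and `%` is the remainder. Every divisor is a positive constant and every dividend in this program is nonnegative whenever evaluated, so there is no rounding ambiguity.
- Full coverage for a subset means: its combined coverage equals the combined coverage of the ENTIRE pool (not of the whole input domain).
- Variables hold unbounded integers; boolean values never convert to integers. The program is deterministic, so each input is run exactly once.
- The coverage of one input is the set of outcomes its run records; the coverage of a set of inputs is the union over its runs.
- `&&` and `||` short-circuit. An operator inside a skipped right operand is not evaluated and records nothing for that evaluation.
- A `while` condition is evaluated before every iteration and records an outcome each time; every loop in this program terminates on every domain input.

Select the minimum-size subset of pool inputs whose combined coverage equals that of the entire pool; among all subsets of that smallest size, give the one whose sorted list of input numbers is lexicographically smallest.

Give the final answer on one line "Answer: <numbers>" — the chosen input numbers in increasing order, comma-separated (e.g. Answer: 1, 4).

run #1 (c=5, s=2, z=2) runs B1->F, B2->T, B2->T, B2->F, B4->S, B3->F, B7->S, B6->T, B8->T, B10->E, B9->F, B11->T; records B1=F, B2=T, B2=F, B3=F, B4=S, B6=T, B7=S, B8=T, B9=F, B10=E, B11=T
run #2 (c=1, s=4, z=0) runs B1->T, B1->F, B2->T, B2->T, B2->T, B2->T, B2->T, B2->F, B4->E, B3->T, B5->T, B8->F, B10->S, B9->T; records B1=T, B1=F, B2=T, B2=F, B3=T, B4=E, B5=T, B8=F, B9=T, B10=S
run #3 (c=5, s=4, z=0) runs B1->F, B2->T, B2->T, B2->F, B4->S, B3->F, B7->S, B6->T, B8->T, B10->E, B9->T; records B1=F, B2=T, B2=F, B3=F, B4=S, B6=T, B7=S, B8=T, B9=T, B10=E
run #4 (c=1, s=3, z=0) runs B1->T, B1->F, B2->T, B2->T, B2->T, B2->T, B2->T, B2->F, B4->E, B3->T, B5->T, B8->F, B10->S, B9->T; records B1=T, B1=F, B2=T, B2=F, B3=T, B4=E, B5=T, B8=F, B9=T, B10=S
run #5 (c=2, s=3, z=4) runs B1->F, B2->T, B2->T, B2->T, B2->T, B2->T, B2->F, B4->E, B3->T, B5->F, B8->F, B10->S, B9->T; records B1=F, B2=T, B2=F, B3=T, B4=E, B5=F, B8=F, B9=T, B10=S
run #6 (c=0, s=4, z=4) runs B1->T, B1->T, B1->F, B2->T, B2->T, B2->T, B2->T, B2->T, B2->F, B4->E, B3->T, B5->F, B8->F, B10->S, ...; records B1=T, B1=F, B2=T, B2=F, B3=T, B4=E, B5=F, B8=F, B9=T, B10=S
run #7 (c=1, s=4, z=2) runs B1->T, B1->F, B2->T, B2->T, B2->T, B2->T, B2->T, B2->F, B4->E, B3->T, B5->F, B8->F, B10->S, B9->T; records B1=T, B1=F, B2=T, B2=F, B3=T, B4=E, B5=F, B8=F, B9=T, B10=S
run #8 (c=4, s=2, z=4) runs B1->F, B2->T, B2->T, B2->T, B2->F, B4->S, B3->F, B7->S, B6->T, B8->T, B10->S, B9->T; records B1=F, B2=T, B2=F, B3=F, B4=S, B6=T, B7=S, B8=T, B9=T, B10=S
run #9 (c=3, s=3, z=2) runs B1->F, B2->T, B2->T, B2->T, B2->T, B2->F, B4->E, B3->T, B5->T, B8->F, B10->S, B9->T; records B1=F, B2=T, B2=F, B3=T, B4=E, B5=T, B8=F, B9=T, B10=S
union over all inputs: B1=T, B1=F, B2=T, B2=F, B3=T, B3=F, B4=S, B4=E, B5=T, B5=F, B6=T, B7=S, B8=T, B8=F, B9=T, B9=F, B10=S, B10=E, B11=T (19 outcomes)
size 1 is not enough: best union over all size-1 subsets is 11/19
size 2 is not enough: best union over all size-2 subsets is 18/19
size 3: inputs {1, 2, 5} cover all 19 outcomes, and no lexicographically smaller subset of this size does

Answer: 1, 2, 5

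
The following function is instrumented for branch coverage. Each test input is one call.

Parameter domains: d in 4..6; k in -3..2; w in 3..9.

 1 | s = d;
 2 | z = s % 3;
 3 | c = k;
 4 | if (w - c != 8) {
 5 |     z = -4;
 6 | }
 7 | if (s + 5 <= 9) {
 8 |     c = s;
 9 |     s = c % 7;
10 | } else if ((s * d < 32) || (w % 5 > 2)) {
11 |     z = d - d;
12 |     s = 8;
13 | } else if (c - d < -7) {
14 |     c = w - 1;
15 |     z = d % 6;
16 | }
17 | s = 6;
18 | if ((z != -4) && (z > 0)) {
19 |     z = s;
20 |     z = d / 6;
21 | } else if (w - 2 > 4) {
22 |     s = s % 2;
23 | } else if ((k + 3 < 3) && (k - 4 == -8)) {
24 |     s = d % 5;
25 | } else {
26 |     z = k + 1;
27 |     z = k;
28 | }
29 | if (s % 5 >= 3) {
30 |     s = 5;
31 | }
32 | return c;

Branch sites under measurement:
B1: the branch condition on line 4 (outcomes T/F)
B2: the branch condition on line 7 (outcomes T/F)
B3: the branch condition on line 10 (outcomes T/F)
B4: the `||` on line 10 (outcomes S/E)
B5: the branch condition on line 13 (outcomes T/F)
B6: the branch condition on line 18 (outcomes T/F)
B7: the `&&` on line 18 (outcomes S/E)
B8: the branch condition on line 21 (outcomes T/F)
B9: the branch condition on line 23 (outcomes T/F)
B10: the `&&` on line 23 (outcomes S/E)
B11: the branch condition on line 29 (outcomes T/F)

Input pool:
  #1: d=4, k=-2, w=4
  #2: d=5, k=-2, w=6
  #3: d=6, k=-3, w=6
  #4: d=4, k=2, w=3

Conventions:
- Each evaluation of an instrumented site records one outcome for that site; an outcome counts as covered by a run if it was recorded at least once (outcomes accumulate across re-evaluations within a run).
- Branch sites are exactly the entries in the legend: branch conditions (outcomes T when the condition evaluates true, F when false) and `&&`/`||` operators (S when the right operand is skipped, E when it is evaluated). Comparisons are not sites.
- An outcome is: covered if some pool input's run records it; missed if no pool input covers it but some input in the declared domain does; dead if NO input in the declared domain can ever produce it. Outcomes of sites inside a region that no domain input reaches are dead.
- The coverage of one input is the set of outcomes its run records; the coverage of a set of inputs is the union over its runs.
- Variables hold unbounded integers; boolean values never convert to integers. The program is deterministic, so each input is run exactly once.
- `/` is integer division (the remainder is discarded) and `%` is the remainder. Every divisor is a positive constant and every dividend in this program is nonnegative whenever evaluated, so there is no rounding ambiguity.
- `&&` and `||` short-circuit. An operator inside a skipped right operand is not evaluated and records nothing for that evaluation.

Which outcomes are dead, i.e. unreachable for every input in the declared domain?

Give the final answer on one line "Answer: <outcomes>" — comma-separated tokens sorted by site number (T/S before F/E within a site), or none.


exhaustive pass over the 126-input domain:
  B9=T: unreachable across the whole domain -> dead
  B11=T: unreachable across the whole domain -> dead
  reachable outcomes have witnesses, e.g. B1=T (e.g. d=4, k=-3, w=3), B1=F (e.g. d=4, k=-3, w=5), B2=T (e.g. d=4, k=-3, w=3), B2=F (e.g. d=5, k=-3, w=3)
Answer: B9=T, B11=T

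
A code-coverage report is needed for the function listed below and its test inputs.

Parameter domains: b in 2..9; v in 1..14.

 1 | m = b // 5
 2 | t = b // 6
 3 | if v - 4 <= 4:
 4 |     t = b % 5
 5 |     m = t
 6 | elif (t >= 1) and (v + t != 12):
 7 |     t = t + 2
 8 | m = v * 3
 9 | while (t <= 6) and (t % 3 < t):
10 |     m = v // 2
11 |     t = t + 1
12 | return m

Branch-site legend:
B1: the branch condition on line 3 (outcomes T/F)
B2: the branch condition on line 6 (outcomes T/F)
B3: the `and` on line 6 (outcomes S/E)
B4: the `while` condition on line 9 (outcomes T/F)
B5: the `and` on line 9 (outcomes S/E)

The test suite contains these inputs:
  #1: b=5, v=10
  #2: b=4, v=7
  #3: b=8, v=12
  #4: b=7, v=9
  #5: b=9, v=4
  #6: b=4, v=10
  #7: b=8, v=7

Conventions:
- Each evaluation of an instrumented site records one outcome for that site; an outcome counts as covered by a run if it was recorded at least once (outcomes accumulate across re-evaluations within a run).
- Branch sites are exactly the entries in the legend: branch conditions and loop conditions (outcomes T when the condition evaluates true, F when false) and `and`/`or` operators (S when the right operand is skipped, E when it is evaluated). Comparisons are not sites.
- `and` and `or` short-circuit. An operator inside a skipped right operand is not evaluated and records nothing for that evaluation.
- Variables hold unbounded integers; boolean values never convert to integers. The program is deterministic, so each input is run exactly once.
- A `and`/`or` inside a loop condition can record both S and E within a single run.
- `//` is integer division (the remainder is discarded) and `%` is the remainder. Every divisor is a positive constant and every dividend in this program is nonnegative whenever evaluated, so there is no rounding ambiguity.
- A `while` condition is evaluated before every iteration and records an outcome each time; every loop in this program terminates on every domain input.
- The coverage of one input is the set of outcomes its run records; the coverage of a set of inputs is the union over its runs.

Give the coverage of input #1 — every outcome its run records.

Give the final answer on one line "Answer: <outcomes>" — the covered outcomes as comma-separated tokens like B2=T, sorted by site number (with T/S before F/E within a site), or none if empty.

Tracing the run of input #1 (b=5, v=10):
  B1->F, B3->S, B2->F, B5->E, B4->F
as a set, this run covers: B1=F, B2=F, B3=S, B4=F, B5=E

Answer: B1=F, B2=F, B3=S, B4=F, B5=E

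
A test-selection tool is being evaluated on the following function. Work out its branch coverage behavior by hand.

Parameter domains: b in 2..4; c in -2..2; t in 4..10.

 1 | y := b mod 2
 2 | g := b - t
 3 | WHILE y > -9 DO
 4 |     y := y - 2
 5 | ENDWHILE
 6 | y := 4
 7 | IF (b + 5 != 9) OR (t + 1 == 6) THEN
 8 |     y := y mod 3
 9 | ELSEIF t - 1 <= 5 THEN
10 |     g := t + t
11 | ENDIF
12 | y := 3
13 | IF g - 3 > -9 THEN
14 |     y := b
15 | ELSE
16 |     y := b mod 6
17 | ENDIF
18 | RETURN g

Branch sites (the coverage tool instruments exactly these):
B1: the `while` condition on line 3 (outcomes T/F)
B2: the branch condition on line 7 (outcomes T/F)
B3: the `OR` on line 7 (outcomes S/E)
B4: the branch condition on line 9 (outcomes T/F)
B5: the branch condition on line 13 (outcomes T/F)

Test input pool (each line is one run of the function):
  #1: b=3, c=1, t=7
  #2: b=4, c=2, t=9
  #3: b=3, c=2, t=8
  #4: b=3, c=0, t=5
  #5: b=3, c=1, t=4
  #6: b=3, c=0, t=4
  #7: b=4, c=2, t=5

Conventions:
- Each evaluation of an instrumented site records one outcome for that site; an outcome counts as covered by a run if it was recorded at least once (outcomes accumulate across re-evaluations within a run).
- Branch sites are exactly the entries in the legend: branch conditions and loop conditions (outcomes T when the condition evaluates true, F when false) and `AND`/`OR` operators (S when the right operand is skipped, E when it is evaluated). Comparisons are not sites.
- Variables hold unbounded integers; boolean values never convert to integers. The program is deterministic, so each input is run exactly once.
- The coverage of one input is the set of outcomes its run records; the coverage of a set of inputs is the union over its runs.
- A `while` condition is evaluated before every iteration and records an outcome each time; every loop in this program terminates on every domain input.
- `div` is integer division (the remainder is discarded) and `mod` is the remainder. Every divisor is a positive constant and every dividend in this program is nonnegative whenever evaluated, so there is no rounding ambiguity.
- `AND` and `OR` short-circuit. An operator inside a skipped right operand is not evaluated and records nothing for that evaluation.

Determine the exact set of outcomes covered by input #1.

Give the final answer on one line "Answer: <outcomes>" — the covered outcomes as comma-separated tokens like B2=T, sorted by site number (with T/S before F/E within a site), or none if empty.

Simulating input #1 (b=3, c=1, t=7) step by step:
  B1->T, B1->T, B1->T, B1->T, B1->T, B1->F, B3->S, B2->T, B5->T
as a set, this run covers: B1=T, B1=F, B2=T, B3=S, B5=T

Answer: B1=T, B1=F, B2=T, B3=S, B5=T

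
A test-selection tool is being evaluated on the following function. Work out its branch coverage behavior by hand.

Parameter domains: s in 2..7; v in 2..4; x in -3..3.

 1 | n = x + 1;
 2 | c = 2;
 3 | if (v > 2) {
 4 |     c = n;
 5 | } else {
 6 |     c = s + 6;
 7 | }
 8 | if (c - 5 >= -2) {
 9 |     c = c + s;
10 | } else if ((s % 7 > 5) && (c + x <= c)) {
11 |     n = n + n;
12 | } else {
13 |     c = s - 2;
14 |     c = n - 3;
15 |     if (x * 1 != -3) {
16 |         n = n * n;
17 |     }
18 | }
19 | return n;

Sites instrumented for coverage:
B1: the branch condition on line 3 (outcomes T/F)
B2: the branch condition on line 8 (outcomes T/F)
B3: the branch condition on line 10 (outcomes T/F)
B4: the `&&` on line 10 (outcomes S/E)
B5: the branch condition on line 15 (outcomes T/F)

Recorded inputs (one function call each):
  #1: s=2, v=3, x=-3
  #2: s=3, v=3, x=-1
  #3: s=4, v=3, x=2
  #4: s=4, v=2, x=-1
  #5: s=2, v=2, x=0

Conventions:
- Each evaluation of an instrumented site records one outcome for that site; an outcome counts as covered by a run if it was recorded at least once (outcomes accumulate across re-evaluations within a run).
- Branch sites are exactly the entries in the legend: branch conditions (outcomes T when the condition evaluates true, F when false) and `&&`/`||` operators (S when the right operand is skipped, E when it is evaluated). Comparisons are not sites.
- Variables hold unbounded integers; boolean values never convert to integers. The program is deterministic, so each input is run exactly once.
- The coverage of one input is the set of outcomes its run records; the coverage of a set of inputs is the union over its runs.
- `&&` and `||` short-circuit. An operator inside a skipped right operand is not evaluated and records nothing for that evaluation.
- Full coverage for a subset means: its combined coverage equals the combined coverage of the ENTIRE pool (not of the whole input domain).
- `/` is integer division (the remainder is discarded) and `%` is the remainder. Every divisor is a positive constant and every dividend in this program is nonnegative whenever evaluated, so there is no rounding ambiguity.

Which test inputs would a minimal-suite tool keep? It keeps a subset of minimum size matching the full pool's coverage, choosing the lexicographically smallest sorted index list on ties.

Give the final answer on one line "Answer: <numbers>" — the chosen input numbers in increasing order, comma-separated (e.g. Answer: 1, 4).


input #1 (s=2, v=3, x=-3): events B1->T, B2->F, B4->S, B3->F, B5->F; covers B1=T, B2=F, B3=F, B4=S, B5=F
input #2 (s=3, v=3, x=-1): events B1->T, B2->F, B4->S, B3->F, B5->T; covers B1=T, B2=F, B3=F, B4=S, B5=T
input #3 (s=4, v=3, x=2): events B1->T, B2->T; covers B1=T, B2=T
input #4 (s=4, v=2, x=-1): events B1->F, B2->T; covers B1=F, B2=T
input #5 (s=2, v=2, x=0): events B1->F, B2->T; covers B1=F, B2=T
the full pool covers 8 outcomes: B1=T, B1=F, B2=T, B2=F, B3=F, B4=S, B5=T, B5=F
no size-1 subset reaches all 8 outcomes (best union: 5/8)
no size-2 subset reaches all 8 outcomes (best union: 7/8)
inputs {1, 2, 4} (size 3) cover everything; no size-3 subset with a lexicographically smaller index list covers all 8
Answer: 1, 2, 4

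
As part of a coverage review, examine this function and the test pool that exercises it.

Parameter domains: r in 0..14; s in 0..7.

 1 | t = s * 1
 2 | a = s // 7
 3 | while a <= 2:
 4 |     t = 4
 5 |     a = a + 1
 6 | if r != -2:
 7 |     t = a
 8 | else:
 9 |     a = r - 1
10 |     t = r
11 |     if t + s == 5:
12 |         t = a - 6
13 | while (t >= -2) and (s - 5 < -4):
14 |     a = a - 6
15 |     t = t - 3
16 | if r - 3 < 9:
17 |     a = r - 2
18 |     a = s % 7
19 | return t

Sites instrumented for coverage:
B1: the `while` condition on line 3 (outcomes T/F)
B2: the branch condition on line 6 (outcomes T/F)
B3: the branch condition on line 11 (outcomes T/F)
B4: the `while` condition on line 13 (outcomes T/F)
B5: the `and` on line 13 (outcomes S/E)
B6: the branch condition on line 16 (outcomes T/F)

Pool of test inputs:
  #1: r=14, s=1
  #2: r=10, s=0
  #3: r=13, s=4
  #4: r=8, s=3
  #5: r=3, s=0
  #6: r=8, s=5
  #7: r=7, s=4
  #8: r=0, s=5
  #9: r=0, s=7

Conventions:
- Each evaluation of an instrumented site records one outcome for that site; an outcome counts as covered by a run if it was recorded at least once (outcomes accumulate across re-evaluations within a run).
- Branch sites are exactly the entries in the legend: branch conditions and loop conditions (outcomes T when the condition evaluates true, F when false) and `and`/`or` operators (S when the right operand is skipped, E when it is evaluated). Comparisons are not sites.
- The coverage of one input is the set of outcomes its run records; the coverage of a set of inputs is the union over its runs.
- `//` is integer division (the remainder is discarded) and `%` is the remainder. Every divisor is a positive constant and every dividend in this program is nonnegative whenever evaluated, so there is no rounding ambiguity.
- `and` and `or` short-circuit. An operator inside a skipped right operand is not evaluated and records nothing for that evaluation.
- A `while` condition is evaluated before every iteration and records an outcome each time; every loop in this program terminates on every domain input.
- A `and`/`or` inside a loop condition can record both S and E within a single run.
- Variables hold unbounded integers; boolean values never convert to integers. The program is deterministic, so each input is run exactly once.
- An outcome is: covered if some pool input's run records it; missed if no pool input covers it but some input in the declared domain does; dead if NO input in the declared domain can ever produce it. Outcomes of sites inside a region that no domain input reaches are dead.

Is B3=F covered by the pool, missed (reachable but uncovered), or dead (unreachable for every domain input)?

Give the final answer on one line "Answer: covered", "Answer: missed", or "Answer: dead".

no pool input records B3=F
checking all 120 inputs in the declared domain: B3=F is never recorded -> dead

Answer: dead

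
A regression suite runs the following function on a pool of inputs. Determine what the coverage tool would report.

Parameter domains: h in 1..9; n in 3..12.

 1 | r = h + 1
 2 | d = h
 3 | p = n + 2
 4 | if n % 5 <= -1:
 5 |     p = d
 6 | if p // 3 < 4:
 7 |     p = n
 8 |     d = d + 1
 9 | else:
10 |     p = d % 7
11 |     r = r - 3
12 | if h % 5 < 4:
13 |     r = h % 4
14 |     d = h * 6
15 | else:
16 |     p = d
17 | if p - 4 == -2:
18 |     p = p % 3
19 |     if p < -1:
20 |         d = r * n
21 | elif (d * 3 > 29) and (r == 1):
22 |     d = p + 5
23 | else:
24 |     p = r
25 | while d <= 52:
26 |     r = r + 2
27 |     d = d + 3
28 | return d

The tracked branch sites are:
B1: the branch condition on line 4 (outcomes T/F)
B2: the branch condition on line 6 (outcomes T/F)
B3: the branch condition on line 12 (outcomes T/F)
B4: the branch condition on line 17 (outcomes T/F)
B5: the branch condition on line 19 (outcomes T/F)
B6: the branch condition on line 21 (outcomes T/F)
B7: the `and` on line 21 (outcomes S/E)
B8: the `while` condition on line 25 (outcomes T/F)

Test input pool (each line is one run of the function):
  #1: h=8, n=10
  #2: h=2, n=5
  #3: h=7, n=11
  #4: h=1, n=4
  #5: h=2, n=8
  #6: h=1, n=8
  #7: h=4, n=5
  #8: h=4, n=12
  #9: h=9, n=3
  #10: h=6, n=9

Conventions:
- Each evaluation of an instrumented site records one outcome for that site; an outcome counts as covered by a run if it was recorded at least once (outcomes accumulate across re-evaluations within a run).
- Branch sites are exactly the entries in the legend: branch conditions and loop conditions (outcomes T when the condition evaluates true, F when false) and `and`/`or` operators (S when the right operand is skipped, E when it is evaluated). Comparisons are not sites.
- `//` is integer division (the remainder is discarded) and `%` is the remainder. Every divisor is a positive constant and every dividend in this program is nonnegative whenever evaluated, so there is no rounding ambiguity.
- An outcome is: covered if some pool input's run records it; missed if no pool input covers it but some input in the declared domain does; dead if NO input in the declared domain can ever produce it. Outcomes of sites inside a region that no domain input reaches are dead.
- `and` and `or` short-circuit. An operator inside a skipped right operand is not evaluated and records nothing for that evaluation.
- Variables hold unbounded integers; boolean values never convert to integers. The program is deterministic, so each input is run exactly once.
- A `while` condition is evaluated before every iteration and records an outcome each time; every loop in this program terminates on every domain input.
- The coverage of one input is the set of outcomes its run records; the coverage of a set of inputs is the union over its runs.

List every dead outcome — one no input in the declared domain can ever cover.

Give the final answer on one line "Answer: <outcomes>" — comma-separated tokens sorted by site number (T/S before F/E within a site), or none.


exhaustive pass over the 90-input domain:
  B1=T: no domain input ever produces it -> dead
  B5=T: no domain input ever produces it -> dead
  reachable outcomes have witnesses, e.g. B1=F (e.g. h=1, n=3), B2=T (e.g. h=1, n=3), B2=F (e.g. h=1, n=10), B3=T (e.g. h=1, n=3)
Answer: B1=T, B5=T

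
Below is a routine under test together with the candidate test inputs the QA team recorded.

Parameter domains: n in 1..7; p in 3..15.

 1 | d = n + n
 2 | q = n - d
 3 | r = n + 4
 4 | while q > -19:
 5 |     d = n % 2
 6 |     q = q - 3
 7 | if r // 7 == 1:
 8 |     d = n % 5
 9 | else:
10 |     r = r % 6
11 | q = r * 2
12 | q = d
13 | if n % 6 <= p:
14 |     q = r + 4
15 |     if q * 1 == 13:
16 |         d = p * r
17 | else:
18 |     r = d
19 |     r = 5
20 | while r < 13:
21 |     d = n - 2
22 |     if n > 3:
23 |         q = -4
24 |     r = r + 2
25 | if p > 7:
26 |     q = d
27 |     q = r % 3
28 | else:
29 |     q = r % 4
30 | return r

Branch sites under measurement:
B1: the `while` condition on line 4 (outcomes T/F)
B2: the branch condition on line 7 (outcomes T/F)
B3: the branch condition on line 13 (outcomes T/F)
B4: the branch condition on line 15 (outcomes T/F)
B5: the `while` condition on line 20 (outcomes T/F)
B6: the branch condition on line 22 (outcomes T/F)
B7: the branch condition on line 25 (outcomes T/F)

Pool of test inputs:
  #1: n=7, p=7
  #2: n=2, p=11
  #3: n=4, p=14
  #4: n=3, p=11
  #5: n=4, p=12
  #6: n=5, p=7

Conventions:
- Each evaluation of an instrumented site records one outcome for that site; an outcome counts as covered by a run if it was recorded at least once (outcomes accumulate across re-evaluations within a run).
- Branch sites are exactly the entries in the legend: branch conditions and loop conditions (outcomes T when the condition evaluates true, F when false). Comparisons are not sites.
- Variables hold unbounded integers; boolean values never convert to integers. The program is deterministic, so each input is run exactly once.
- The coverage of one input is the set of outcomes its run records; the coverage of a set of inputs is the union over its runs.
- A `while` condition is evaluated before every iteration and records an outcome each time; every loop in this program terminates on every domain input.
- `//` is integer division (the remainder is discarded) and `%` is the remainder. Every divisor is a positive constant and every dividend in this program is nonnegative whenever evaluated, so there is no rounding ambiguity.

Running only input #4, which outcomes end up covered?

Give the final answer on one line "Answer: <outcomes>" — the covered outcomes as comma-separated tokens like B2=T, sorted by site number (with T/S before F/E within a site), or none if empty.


Simulating input #4 (n=3, p=11) step by step:
  B1->T, B1->T, B1->T, B1->T, B1->T, B1->T, B1->F, B2->T, B3->T, B4->F
  B5->T, B6->F, B5->T, B6->F, B5->T, B6->F, B5->F, B7->T
deduplicating events, the covered set is: B1=T, B1=F, B2=T, B3=T, B4=F, B5=T, B5=F, B6=F, B7=T
Answer: B1=T, B1=F, B2=T, B3=T, B4=F, B5=T, B5=F, B6=F, B7=T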